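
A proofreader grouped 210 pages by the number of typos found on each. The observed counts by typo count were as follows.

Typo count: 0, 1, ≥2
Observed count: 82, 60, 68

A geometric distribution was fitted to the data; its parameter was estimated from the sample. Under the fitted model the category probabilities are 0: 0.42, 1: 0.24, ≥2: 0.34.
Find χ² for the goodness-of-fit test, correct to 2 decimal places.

2.43

Expected counts E_i = n·p_i: 210×0.42 = 88.2, 210×0.24 = 50.4, 210×0.34 = 71.4.
χ² = (82−88.2)²/88.2 + (60−50.4)²/50.4 + (68−71.4)²/71.4
   = 0.436 + 1.829 + 0.162
Sum = 2.43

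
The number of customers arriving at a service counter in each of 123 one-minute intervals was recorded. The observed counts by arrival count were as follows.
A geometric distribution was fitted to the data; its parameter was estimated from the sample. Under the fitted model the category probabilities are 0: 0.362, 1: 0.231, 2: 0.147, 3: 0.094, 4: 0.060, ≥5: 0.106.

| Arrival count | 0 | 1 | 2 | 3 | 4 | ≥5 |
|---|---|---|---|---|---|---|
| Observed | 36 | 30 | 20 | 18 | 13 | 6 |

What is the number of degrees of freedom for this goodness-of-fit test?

There are k = 6 categories and 1 parameter estimated from the data, so df = 6 − 1 − 1 = 4.

4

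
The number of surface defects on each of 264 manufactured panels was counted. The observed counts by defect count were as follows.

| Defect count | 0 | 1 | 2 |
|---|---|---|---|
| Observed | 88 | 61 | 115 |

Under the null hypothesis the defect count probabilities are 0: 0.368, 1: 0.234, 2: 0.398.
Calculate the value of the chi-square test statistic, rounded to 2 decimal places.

1.81

Expected counts E_i = n·p_i: 264×0.368 = 97.152, 264×0.234 = 61.776, 264×0.398 = 105.072.
χ² = (88−97.152)²/97.152 + (61−61.776)²/61.776 + (115−105.072)²/105.072
   = 0.862 + 0.010 + 0.938
Sum = 1.81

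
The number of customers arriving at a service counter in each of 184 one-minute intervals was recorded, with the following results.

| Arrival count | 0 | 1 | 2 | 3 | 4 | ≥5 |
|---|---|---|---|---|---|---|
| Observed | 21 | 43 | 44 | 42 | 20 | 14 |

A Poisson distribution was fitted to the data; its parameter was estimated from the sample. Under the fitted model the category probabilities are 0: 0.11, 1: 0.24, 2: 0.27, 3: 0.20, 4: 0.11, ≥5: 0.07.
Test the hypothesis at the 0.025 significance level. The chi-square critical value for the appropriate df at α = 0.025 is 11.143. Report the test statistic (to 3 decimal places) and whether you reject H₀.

1.543; do not reject

Expected counts E_i = n·p_i: 184×0.11 = 20.24, 184×0.24 = 44.16, 184×0.27 = 49.68, 184×0.20 = 36.8, 184×0.11 = 20.24, 184×0.07 = 12.88.
0: (21 − 20.24)²/20.24 = 0.5776/20.24 = 0.0285
1: (43 − 44.16)²/44.16 = 1.3456/44.16 = 0.0305
2: (44 − 49.68)²/49.68 = 32.2624/49.68 = 0.6494
3: (42 − 36.8)²/36.8 = 27.04/36.8 = 0.7348
4: (20 − 20.24)²/20.24 = 0.0576/20.24 = 0.0028
≥5: (14 − 12.88)²/12.88 = 1.2544/12.88 = 0.0974
Sum = 1.543
df = 4. Since 1.543 < 11.143, we do not reject H₀.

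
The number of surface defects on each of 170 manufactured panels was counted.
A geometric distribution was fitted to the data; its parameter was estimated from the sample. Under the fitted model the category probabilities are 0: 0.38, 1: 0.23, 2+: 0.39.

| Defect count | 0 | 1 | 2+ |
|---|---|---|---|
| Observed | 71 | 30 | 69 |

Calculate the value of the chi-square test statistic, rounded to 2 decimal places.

Expected counts E_i = n·p_i: 170×0.38 = 64.6, 170×0.23 = 39.1, 170×0.39 = 66.3.
0: (71 − 64.6)²/64.6 = 40.96/64.6 = 0.634
1: (30 − 39.1)²/39.1 = 82.81/39.1 = 2.118
2+: (69 − 66.3)²/66.3 = 7.29/66.3 = 0.110
Sum = 2.86

2.86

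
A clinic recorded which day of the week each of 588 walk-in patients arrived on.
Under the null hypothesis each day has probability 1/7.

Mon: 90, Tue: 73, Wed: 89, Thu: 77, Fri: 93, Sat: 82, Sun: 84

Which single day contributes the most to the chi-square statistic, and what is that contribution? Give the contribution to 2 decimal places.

Tue, 1.44

Under H₀ each category has probability 1/7, so each expected count is 588/7 = 84.
Mon: (90 − 84)²/84 = 36/84 = 0.429
Tue: (73 − 84)²/84 = 121/84 = 1.440
Wed: (89 − 84)²/84 = 25/84 = 0.298
Thu: (77 − 84)²/84 = 49/84 = 0.583
Fri: (93 − 84)²/84 = 81/84 = 0.964
Sat: (82 − 84)²/84 = 4/84 = 0.048
Sun: (84 − 84)²/84 = 0/84 = 0.000
The largest term is for Tue: 1.44.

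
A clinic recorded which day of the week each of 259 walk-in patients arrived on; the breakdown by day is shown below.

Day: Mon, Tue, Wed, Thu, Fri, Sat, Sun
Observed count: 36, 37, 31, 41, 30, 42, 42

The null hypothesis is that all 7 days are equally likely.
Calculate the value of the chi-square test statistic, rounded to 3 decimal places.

Under H₀ each category has probability 1/7, so each expected count is 259/7 = 37.
cat         O        E   (O−E)²/E
Mon        36       37     0.0270
Tue        37       37     0.0000
Wed        31       37     0.9730
Thu        41       37     0.4324
Fri        30       37     1.3243
Sat        42       37     0.6757
Sun        42       37     0.6757
Sum = 4.108

4.108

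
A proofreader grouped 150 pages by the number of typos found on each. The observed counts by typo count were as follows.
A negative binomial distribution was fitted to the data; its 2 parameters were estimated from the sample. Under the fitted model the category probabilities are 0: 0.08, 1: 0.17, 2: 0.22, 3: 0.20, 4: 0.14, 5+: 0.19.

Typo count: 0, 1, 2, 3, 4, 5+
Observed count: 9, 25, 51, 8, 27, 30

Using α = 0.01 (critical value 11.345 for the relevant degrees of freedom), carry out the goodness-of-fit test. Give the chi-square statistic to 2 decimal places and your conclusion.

28.50; reject

Expected counts E_i = n·p_i: 150×0.08 = 12, 150×0.17 = 25.5, 150×0.22 = 33, 150×0.20 = 30, 150×0.14 = 21, 150×0.19 = 28.5.
χ² = (9−12)²/12 + (25−25.5)²/25.5 + (51−33)²/33 + (8−30)²/30 + (27−21)²/21 + (30−28.5)²/28.5
   = 0.750 + 0.010 + 9.818 + 16.133 + 1.714 + 0.079
Sum = 28.50
df = 3. Since 28.50 > 11.345, we reject H₀.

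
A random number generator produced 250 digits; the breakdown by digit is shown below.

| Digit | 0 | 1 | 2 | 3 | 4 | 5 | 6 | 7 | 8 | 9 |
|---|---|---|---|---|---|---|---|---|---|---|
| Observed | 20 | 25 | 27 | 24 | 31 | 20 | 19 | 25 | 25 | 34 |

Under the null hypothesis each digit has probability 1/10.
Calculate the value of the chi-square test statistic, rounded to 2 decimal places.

Under H₀ each category has probability 1/10, so each expected count is 250/10 = 25.
cat         O        E   (O−E)²/E
0          20       25      1.000
1          25       25      0.000
2          27       25      0.160
3          24       25      0.040
4          31       25      1.440
5          20       25      1.000
6          19       25      1.440
7          25       25      0.000
8          25       25      0.000
9          34       25      3.240
Sum = 8.32

8.32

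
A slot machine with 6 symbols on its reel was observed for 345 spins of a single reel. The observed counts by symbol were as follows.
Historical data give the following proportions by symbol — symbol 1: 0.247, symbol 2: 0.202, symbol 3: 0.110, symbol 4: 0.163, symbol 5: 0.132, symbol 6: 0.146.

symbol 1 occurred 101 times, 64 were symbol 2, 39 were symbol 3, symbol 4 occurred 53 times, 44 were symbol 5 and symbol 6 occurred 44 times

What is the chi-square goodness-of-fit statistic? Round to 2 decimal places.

Expected counts E_i = n·p_i: 345×0.247 = 85.215, 345×0.202 = 69.69, 345×0.110 = 37.95, 345×0.163 = 56.235, 345×0.132 = 45.54, 345×0.146 = 50.37.
symbol 1: (101 − 85.215)²/85.215 = 249.166225/85.215 = 2.924
symbol 2: (64 − 69.69)²/69.69 = 32.3761/69.69 = 0.465
symbol 3: (39 − 37.95)²/37.95 = 1.1025/37.95 = 0.029
symbol 4: (53 − 56.235)²/56.235 = 10.465225/56.235 = 0.186
symbol 5: (44 − 45.54)²/45.54 = 2.3716/45.54 = 0.052
symbol 6: (44 − 50.37)²/50.37 = 40.5769/50.37 = 0.806
Sum = 4.46

4.46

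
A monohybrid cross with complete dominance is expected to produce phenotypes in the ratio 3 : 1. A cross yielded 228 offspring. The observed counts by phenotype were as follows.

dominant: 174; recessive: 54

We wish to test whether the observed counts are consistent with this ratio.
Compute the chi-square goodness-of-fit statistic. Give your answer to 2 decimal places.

0.21

Ratio total = 4. Expected counts: 228×3/4 = 171, 228×1/4 = 57.
dominant: (174 − 171)²/171 = 9/171 = 0.053
recessive: (54 − 57)²/57 = 9/57 = 0.158
Sum = 0.21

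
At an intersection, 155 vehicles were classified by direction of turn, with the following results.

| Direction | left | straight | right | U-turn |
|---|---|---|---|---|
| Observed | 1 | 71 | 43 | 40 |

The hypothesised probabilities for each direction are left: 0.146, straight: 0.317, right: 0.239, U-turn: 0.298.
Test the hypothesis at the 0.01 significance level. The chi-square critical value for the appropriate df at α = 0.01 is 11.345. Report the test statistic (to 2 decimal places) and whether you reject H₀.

32.19; reject

Expected counts E_i = n·p_i: 155×0.146 = 22.63, 155×0.317 = 49.135, 155×0.239 = 37.045, 155×0.298 = 46.19.
left: (1 − 22.63)²/22.63 = 467.8569/22.63 = 20.674
straight: (71 − 49.135)²/49.135 = 478.078225/49.135 = 9.730
right: (43 − 37.045)²/37.045 = 35.462025/37.045 = 0.957
U-turn: (40 − 46.19)²/46.19 = 38.3161/46.19 = 0.830
Sum = 32.19
df = 3. Since 32.19 > 11.345, we reject H₀.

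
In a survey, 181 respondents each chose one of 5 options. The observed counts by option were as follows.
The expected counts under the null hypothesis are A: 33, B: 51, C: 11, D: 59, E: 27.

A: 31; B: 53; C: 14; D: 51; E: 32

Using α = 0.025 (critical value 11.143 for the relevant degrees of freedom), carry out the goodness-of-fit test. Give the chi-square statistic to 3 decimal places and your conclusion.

A: (31 − 33)²/33 = 4/33 = 0.1212
B: (53 − 51)²/51 = 4/51 = 0.0784
C: (14 − 11)²/11 = 9/11 = 0.8182
D: (51 − 59)²/59 = 64/59 = 1.0847
E: (32 − 27)²/27 = 25/27 = 0.9259
Sum = 3.028
df = 4. Since 3.028 < 11.143, we do not reject H₀.

3.028; do not reject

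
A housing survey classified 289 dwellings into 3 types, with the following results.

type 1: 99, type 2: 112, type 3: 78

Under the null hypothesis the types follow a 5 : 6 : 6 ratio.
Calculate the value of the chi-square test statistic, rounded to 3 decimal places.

8.933

Ratio total = 17. Expected counts: 289×5/17 = 85, 289×6/17 = 102, 289×6/17 = 102.
χ² = (99−85)²/85 + (112−102)²/102 + (78−102)²/102
   = 2.3059 + 0.9804 + 5.6471
Sum = 8.933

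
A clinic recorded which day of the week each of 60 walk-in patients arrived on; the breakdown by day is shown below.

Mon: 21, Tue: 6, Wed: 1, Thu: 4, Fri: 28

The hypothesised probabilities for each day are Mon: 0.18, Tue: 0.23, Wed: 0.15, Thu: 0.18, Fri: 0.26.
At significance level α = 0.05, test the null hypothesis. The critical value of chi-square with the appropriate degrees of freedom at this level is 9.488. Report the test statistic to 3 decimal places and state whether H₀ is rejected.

Expected counts E_i = n·p_i: 60×0.18 = 10.8, 60×0.23 = 13.8, 60×0.15 = 9, 60×0.18 = 10.8, 60×0.26 = 15.6.
χ² = (21−10.8)²/10.8 + (6−13.8)²/13.8 + (1−9)²/9 + (4−10.8)²/10.8 + (28−15.6)²/15.6
   = 9.6333 + 4.4087 + 7.1111 + 4.2815 + 9.8564
Sum = 35.291
df = 4. Since 35.291 > 9.488, we reject H₀.

35.291; reject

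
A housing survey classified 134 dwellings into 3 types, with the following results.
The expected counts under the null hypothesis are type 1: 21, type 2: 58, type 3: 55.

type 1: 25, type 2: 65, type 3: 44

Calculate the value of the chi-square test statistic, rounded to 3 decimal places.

χ² = (25−21)²/21 + (65−58)²/58 + (44−55)²/55
   = 0.7619 + 0.8448 + 2.2000
Sum = 3.807

3.807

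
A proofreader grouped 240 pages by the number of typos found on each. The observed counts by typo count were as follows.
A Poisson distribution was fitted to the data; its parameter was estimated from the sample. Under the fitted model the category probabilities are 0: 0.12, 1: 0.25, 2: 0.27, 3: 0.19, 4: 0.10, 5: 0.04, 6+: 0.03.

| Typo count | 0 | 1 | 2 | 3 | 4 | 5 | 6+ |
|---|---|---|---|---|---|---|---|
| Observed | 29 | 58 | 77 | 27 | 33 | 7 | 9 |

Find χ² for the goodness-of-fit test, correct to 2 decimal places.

14.48

Expected counts E_i = n·p_i: 240×0.12 = 28.8, 240×0.25 = 60, 240×0.27 = 64.8, 240×0.19 = 45.6, 240×0.10 = 24, 240×0.04 = 9.6, 240×0.03 = 7.2.
χ² = (29−28.8)²/28.8 + (58−60)²/60 + (77−64.8)²/64.8 + (27−45.6)²/45.6 + (33−24)²/24 + (7−9.6)²/9.6 + (9−7.2)²/7.2
   = 0.001 + 0.067 + 2.297 + 7.587 + 3.375 + 0.704 + 0.450
Sum = 14.48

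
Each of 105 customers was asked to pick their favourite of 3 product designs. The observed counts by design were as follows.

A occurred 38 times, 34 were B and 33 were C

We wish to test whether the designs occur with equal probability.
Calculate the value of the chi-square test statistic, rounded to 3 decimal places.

Under H₀ each category has probability 1/3, so each expected count is 105/3 = 35.
cat         O        E   (O−E)²/E
A          38       35     0.2571
B          34       35     0.0286
C          33       35     0.1143
Sum = 0.400

0.400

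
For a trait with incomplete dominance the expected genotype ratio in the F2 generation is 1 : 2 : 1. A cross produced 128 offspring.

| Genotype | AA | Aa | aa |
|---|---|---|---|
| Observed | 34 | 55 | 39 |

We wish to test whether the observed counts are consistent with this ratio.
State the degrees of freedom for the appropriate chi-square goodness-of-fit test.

There are k = 3 categories and no parameters were estimated from the data, so df = 3 − 1 = 2.

2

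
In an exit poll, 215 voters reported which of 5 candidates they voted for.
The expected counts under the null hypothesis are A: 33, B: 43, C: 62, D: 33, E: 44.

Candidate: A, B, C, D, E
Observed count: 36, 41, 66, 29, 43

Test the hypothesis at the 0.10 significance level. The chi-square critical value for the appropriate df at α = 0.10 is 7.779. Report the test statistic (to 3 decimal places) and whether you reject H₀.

1.131; do not reject

A: (36 − 33)²/33 = 9/33 = 0.2727
B: (41 − 43)²/43 = 4/43 = 0.0930
C: (66 − 62)²/62 = 16/62 = 0.2581
D: (29 − 33)²/33 = 16/33 = 0.4848
E: (43 − 44)²/44 = 1/44 = 0.0227
Sum = 1.131
df = 4. Since 1.131 < 7.779, we do not reject H₀.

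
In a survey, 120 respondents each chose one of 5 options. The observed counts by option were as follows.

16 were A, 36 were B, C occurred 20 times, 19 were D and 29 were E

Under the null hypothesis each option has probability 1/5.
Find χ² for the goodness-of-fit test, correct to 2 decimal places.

11.42

Expected count for each of the 5 categories: 120/5 = 24.
χ² = (16−24)²/24 + (36−24)²/24 + (20−24)²/24 + (19−24)²/24 + (29−24)²/24
   = 2.667 + 6.000 + 0.667 + 1.042 + 1.042
Sum = 11.42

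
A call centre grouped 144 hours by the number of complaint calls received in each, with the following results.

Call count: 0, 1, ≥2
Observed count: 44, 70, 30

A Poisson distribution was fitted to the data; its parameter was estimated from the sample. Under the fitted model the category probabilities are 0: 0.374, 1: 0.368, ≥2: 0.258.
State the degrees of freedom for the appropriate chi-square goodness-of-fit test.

There are k = 3 categories and 1 parameter estimated from the data, so df = 3 − 1 − 1 = 1.

1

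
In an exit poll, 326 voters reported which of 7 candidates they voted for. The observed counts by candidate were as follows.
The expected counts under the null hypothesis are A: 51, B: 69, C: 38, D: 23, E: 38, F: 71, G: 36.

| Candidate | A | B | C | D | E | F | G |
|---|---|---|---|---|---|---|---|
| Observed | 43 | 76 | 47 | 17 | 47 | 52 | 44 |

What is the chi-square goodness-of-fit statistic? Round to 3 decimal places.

14.656

χ² = (43−51)²/51 + (76−69)²/69 + (47−38)²/38 + (17−23)²/23 + (47−38)²/38 + (52−71)²/71 + (44−36)²/36
   = 1.2549 + 0.7101 + 2.1316 + 1.5652 + 2.1316 + 5.0845 + 1.7778
Sum = 14.656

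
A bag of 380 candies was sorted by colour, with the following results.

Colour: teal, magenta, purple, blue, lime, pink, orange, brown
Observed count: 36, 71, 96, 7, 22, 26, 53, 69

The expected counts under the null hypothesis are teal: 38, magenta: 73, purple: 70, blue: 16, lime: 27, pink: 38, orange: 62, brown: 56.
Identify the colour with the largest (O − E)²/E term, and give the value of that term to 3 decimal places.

purple, 9.657

χ² = (36−38)²/38 + (71−73)²/73 + (96−70)²/70 + (7−16)²/16 + (22−27)²/27 + (26−38)²/38 + (53−62)²/62 + (69−56)²/56
   = 0.1053 + 0.0548 + 9.6571 + 5.0625 + 0.9259 + 3.7895 + 1.3065 + 3.0179
The largest term is for purple: 9.657.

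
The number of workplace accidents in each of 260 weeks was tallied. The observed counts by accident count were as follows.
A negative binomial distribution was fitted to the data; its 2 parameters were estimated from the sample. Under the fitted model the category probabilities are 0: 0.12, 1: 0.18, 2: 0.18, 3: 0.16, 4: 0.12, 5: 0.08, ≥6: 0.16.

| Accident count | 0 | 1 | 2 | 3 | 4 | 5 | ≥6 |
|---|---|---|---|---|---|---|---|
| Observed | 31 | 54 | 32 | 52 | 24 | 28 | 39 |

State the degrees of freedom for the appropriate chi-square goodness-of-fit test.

There are k = 7 categories and 2 parameters estimated from the data, so df = 7 − 1 − 2 = 4.

4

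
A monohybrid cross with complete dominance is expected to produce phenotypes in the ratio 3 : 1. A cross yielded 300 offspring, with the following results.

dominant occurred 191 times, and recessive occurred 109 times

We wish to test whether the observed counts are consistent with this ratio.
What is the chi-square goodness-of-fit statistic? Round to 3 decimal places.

Ratio total = 4. Expected counts: 300×3/4 = 225, 300×1/4 = 75.
dominant: (191 − 225)²/225 = 1156/225 = 5.1378
recessive: (109 − 75)²/75 = 1156/75 = 15.4133
Sum = 20.551

20.551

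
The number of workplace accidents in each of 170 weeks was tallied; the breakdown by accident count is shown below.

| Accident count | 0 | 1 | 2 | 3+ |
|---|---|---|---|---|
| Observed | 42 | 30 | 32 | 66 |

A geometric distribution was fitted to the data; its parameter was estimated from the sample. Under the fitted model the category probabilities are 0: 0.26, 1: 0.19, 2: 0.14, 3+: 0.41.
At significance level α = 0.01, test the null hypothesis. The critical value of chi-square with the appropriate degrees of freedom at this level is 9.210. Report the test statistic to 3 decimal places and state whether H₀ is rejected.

3.295; do not reject

Expected counts E_i = n·p_i: 170×0.26 = 44.2, 170×0.19 = 32.3, 170×0.14 = 23.8, 170×0.41 = 69.7.
0: (42 − 44.2)²/44.2 = 4.84/44.2 = 0.1095
1: (30 − 32.3)²/32.3 = 5.29/32.3 = 0.1638
2: (32 − 23.8)²/23.8 = 67.24/23.8 = 2.8252
3+: (66 − 69.7)²/69.7 = 13.69/69.7 = 0.1964
Sum = 3.295
df = 2. Since 3.295 < 9.210, we do not reject H₀.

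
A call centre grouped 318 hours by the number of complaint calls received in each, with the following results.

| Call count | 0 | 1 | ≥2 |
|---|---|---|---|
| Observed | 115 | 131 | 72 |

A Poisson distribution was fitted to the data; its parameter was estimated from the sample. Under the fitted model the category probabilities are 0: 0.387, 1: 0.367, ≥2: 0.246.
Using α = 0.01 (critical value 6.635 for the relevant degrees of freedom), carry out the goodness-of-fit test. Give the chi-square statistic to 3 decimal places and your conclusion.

Expected counts E_i = n·p_i: 318×0.387 = 123.066, 318×0.367 = 116.706, 318×0.246 = 78.228.
χ² = (115−123.066)²/123.066 + (131−116.706)²/116.706 + (72−78.228)²/78.228
   = 0.5287 + 1.7507 + 0.4958
Sum = 2.775
df = 1. Since 2.775 < 6.635, we do not reject H₀.

2.775; do not reject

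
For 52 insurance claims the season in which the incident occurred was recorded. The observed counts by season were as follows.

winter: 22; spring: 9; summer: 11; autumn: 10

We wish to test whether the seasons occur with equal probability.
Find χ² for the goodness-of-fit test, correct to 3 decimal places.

8.462

Expected count for each of the 4 categories: 52/4 = 13.
winter: (22 − 13)²/13 = 81/13 = 6.2308
spring: (9 − 13)²/13 = 16/13 = 1.2308
summer: (11 − 13)²/13 = 4/13 = 0.3077
autumn: (10 − 13)²/13 = 9/13 = 0.6923
Sum = 8.462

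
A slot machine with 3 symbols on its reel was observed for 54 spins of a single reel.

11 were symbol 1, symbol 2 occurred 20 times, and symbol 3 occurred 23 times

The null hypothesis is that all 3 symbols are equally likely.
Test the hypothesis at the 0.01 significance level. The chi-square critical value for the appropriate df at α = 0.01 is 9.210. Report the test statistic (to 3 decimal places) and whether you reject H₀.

Expected count for each of the 3 categories: 54/3 = 18.
cat           O        E   (O−E)²/E
symbol 1     11       18     2.7222
symbol 2     20       18     0.2222
symbol 3     23       18     1.3889
Sum = 4.333
df = 2. Since 4.333 < 9.210, we do not reject H₀.

4.333; do not reject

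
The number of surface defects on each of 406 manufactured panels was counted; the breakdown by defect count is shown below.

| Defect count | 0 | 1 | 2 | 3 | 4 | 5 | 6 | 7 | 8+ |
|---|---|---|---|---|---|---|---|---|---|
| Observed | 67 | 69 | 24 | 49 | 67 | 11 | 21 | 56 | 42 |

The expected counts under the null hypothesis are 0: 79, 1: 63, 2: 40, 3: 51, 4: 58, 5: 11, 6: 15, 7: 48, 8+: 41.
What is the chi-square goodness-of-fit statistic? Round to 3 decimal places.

χ² = (67−79)²/79 + (69−63)²/63 + (24−40)²/40 + (49−51)²/51 + (67−58)²/58 + (11−11)²/11 + (21−15)²/15 + (56−48)²/48 + (42−41)²/41
   = 1.8228 + 0.5714 + 6.4000 + 0.0784 + 1.3966 + 0.0000 + 2.4000 + 1.3333 + 0.0244
Sum = 14.027

14.027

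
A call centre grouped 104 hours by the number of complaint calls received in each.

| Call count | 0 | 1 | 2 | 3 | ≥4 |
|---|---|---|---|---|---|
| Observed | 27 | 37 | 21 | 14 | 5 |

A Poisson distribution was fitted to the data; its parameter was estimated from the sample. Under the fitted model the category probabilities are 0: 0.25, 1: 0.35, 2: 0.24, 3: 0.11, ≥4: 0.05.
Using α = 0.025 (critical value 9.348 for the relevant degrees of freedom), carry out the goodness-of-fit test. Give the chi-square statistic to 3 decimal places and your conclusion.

1.257; do not reject

Expected counts E_i = n·p_i: 104×0.25 = 26, 104×0.35 = 36.4, 104×0.24 = 24.96, 104×0.11 = 11.44, 104×0.05 = 5.2.
cat         O        E   (O−E)²/E
0          27       26     0.0385
1          37     36.4     0.0099
2          21    24.96     0.6283
3          14    11.44     0.5729
≥4          5      5.2     0.0077
Sum = 1.257
df = 3. Since 1.257 < 9.348, we do not reject H₀.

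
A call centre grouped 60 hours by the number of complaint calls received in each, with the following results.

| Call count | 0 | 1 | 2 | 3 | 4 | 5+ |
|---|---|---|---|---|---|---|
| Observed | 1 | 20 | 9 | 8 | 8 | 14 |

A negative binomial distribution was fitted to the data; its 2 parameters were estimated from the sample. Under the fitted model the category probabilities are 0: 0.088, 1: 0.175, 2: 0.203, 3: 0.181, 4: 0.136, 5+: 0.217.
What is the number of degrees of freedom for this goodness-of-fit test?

There are k = 6 categories and 2 parameters estimated from the data, so df = 6 − 1 − 2 = 3.

3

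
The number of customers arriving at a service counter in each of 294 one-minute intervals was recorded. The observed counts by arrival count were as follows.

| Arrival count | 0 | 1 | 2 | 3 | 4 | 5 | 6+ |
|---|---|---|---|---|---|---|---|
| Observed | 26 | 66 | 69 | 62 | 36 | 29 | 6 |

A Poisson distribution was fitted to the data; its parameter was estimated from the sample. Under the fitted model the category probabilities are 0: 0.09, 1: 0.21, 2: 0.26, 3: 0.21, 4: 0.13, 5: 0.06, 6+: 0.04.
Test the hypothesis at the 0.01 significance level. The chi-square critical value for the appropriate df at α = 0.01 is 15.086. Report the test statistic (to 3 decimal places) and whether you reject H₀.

Expected counts E_i = n·p_i: 294×0.09 = 26.46, 294×0.21 = 61.74, 294×0.26 = 76.44, 294×0.21 = 61.74, 294×0.13 = 38.22, 294×0.06 = 17.64, 294×0.04 = 11.76.
cat         O        E   (O−E)²/E
0          26    26.46     0.0080
1          66    61.74     0.2939
2          69    76.44     0.7241
3          62    61.74     0.0011
4          36    38.22     0.1289
5          29    17.64     7.3157
6+          6    11.76     2.8212
Sum = 11.293
df = 5. Since 11.293 < 15.086, we do not reject H₀.

11.293; do not reject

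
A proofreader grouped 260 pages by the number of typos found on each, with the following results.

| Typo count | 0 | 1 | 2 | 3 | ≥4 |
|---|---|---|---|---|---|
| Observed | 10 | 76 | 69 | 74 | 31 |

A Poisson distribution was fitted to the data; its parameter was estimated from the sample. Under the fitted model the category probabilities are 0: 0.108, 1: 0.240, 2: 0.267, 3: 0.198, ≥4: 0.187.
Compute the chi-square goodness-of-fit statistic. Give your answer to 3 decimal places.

Expected counts E_i = n·p_i: 260×0.108 = 28.08, 260×0.240 = 62.4, 260×0.267 = 69.42, 260×0.198 = 51.48, 260×0.187 = 48.62.
cat         O        E   (O−E)²/E
0          10    28.08    11.6413
1          76     62.4     2.9641
2          69    69.42     0.0025
3          74    51.48     9.8514
≥4         31    48.62     6.3855
Sum = 30.845

30.845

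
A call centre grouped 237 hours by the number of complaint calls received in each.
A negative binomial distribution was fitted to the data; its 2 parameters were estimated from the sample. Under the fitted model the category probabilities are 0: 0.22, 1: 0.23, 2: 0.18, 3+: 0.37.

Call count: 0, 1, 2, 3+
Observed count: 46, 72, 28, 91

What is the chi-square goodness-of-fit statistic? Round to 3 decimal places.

11.498

Expected counts E_i = n·p_i: 237×0.22 = 52.14, 237×0.23 = 54.51, 237×0.18 = 42.66, 237×0.37 = 87.69.
χ² = (46−52.14)²/52.14 + (72−54.51)²/54.51 + (28−42.66)²/42.66 + (91−87.69)²/87.69
   = 0.7230 + 5.6118 + 5.0379 + 0.1249
Sum = 11.498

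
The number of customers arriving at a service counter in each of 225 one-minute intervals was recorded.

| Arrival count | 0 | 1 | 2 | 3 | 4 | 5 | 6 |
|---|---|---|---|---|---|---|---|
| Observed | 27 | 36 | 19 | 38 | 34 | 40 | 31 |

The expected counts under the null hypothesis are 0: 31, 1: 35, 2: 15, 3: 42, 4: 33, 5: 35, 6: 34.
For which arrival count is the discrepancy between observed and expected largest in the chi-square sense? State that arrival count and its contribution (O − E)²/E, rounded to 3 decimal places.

cat         O        E   (O−E)²/E
0          27       31     0.5161
1          36       35     0.0286
2          19       15     1.0667
3          38       42     0.3810
4          34       33     0.0303
5          40       35     0.7143
6          31       34     0.2647
The largest term is for 2: 1.067.

2, 1.067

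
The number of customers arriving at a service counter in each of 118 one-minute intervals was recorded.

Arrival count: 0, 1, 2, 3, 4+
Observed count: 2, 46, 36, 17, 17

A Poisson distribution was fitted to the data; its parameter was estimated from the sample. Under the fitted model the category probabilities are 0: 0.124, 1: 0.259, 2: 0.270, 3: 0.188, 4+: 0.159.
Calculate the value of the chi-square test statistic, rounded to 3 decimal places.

20.619

Expected counts E_i = n·p_i: 118×0.124 = 14.632, 118×0.259 = 30.562, 118×0.270 = 31.86, 118×0.188 = 22.184, 118×0.159 = 18.762.
0: (2 − 14.632)²/14.632 = 159.567424/14.632 = 10.9054
1: (46 − 30.562)²/30.562 = 238.331844/30.562 = 7.7983
2: (36 − 31.86)²/31.86 = 17.1396/31.86 = 0.5380
3: (17 − 22.184)²/22.184 = 26.873856/22.184 = 1.2114
4+: (17 − 18.762)²/18.762 = 3.104644/18.762 = 0.1655
Sum = 20.619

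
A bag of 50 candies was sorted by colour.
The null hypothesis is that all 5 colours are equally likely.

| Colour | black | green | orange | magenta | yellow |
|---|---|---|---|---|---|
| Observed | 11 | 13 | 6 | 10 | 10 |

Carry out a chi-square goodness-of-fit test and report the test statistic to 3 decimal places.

2.600

Expected count for each of the 5 categories: 50/5 = 10.
cat          O        E   (O−E)²/E
black       11       10     0.1000
green       13       10     0.9000
orange       6       10     1.6000
magenta     10       10     0.0000
yellow      10       10     0.0000
Sum = 2.600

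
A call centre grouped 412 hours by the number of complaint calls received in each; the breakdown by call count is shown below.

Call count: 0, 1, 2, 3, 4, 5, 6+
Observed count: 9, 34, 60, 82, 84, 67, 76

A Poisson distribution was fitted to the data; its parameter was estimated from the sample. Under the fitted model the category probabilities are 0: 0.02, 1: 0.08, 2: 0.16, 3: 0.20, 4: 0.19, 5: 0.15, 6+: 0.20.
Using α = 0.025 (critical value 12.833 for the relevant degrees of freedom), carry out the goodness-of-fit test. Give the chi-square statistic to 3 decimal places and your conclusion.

1.989; do not reject

Expected counts E_i = n·p_i: 412×0.02 = 8.24, 412×0.08 = 32.96, 412×0.16 = 65.92, 412×0.20 = 82.4, 412×0.19 = 78.28, 412×0.15 = 61.8, 412×0.20 = 82.4.
0: (9 − 8.24)²/8.24 = 0.5776/8.24 = 0.0701
1: (34 − 32.96)²/32.96 = 1.0816/32.96 = 0.0328
2: (60 − 65.92)²/65.92 = 35.0464/65.92 = 0.5317
3: (82 − 82.4)²/82.4 = 0.16/82.4 = 0.0019
4: (84 − 78.28)²/78.28 = 32.7184/78.28 = 0.4180
5: (67 − 61.8)²/61.8 = 27.04/61.8 = 0.4375
6+: (76 − 82.4)²/82.4 = 40.96/82.4 = 0.4971
Sum = 1.989
df = 5. Since 1.989 < 12.833, we do not reject H₀.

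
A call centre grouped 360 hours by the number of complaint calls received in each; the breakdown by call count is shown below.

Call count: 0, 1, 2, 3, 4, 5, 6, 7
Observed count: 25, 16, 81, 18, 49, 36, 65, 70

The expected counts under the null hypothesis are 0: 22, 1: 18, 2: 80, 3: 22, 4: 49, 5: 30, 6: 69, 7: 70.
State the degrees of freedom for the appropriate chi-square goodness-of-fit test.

There are k = 8 categories and no parameters were estimated from the data, so df = 8 − 1 = 7.

7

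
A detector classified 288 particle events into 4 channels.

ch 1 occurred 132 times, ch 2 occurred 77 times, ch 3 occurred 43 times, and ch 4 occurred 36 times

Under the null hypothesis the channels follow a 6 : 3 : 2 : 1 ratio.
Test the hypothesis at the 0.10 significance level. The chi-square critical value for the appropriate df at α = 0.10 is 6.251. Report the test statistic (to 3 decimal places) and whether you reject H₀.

7.868; reject

Ratio total = 12. Expected counts: 288×6/12 = 144, 288×3/12 = 72, 288×2/12 = 48, 288×1/12 = 24.
cat         O        E   (O−E)²/E
ch 1      132      144     1.0000
ch 2       77       72     0.3472
ch 3       43       48     0.5208
ch 4       36       24     6.0000
Sum = 7.868
df = 3. Since 7.868 > 6.251, we reject H₀.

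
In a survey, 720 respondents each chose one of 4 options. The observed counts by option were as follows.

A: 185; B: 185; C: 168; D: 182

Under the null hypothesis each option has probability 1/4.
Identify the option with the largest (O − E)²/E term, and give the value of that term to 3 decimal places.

Under H₀ each category has probability 1/4, so each expected count is 720/4 = 180.
cat         O        E   (O−E)²/E
A         185      180     0.1389
B         185      180     0.1389
C         168      180     0.8000
D         182      180     0.0222
The largest term is for C: 0.800.

C, 0.800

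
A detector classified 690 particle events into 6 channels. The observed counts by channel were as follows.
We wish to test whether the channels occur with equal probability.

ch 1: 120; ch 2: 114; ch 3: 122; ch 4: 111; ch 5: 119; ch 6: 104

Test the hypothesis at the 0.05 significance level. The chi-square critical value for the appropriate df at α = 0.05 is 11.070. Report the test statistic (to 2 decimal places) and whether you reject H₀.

Expected count for each of the 6 categories: 690/6 = 115.
χ² = (120−115)²/115 + (114−115)²/115 + (122−115)²/115 + (111−115)²/115 + (119−115)²/115 + (104−115)²/115
   = 0.217 + 0.009 + 0.426 + 0.139 + 0.139 + 1.052
Sum = 1.98
df = 5. Since 1.98 < 11.070, we do not reject H₀.

1.98; do not reject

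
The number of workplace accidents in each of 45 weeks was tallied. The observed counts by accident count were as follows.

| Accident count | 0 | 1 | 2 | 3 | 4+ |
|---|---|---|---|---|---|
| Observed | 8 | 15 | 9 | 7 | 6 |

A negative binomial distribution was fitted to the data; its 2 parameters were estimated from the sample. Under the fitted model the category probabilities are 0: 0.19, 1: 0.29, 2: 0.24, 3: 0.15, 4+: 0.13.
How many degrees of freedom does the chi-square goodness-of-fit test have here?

There are k = 5 categories and 2 parameters estimated from the data, so df = 5 − 1 − 2 = 2.

2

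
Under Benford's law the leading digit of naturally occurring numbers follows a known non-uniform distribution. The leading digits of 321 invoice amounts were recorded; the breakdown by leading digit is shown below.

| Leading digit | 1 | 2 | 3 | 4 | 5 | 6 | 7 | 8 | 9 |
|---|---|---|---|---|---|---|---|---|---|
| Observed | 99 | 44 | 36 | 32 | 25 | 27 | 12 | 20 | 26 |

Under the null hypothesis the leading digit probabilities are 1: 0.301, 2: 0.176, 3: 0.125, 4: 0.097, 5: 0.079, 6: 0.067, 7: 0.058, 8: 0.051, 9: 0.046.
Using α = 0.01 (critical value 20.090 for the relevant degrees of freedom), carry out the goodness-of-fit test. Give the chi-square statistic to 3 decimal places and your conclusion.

16.382; do not reject

Expected counts E_i = n·p_i: 321×0.301 = 96.621, 321×0.176 = 56.496, 321×0.125 = 40.125, 321×0.097 = 31.137, 321×0.079 = 25.359, 321×0.067 = 21.507, 321×0.058 = 18.618, 321×0.051 = 16.371, 321×0.046 = 14.766.
cat         O        E   (O−E)²/E
1          99   96.621     0.0586
2          44   56.496     2.7639
3          36   40.125     0.4241
4          32   31.137     0.0239
5          25   25.359     0.0051
6          27   21.507     1.4029
7          12   18.618     2.3525
8          20   16.371     0.8044
9          26   14.766     8.5468
Sum = 16.382
df = 8. Since 16.382 < 20.090, we do not reject H₀.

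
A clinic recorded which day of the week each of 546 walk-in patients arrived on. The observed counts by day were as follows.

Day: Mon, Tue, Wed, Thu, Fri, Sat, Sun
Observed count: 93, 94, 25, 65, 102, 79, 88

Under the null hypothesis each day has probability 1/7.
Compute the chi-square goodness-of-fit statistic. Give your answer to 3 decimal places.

53.026

Expected count for each of the 7 categories: 546/7 = 78.
χ² = (93−78)²/78 + (94−78)²/78 + (25−78)²/78 + (65−78)²/78 + (102−78)²/78 + (79−78)²/78 + (88−78)²/78
   = 2.8846 + 3.2821 + 36.0128 + 2.1667 + 7.3846 + 0.0128 + 1.2821
Sum = 53.026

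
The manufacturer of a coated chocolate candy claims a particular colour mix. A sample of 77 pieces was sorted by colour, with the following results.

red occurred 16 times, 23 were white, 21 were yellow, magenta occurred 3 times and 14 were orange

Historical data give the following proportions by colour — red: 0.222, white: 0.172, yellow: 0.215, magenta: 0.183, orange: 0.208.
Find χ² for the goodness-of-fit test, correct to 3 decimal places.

17.434

Expected counts E_i = n·p_i: 77×0.222 = 17.094, 77×0.172 = 13.244, 77×0.215 = 16.555, 77×0.183 = 14.091, 77×0.208 = 16.016.
cat          O        E   (O−E)²/E
red         16   17.094     0.0700
white       23   13.244     7.1866
yellow      21   16.555     1.1935
magenta      3   14.091     8.7297
orange      14   16.016     0.2538
Sum = 17.434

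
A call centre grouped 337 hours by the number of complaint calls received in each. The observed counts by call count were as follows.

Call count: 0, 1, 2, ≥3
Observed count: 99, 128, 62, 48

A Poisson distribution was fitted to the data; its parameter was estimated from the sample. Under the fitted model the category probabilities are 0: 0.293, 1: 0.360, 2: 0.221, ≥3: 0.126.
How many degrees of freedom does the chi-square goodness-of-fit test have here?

There are k = 4 categories and 1 parameter estimated from the data, so df = 4 − 1 − 1 = 2.

2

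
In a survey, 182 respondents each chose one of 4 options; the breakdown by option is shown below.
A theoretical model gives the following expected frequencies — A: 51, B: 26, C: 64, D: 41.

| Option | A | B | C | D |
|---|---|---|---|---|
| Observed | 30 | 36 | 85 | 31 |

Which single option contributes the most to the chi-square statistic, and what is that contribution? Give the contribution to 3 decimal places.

χ² = (30−51)²/51 + (36−26)²/26 + (85−64)²/64 + (31−41)²/41
   = 8.6471 + 3.8462 + 6.8906 + 2.4390
The largest term is for A: 8.647.

A, 8.647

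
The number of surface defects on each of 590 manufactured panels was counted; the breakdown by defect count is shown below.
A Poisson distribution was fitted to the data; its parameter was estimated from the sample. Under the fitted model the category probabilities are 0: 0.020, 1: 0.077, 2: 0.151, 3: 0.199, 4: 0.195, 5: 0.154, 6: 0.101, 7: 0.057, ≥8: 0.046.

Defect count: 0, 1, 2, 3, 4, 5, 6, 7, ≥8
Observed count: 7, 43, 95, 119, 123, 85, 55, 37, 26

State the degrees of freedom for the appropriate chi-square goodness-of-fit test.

There are k = 9 categories and 1 parameter estimated from the data, so df = 9 − 1 − 1 = 7.

7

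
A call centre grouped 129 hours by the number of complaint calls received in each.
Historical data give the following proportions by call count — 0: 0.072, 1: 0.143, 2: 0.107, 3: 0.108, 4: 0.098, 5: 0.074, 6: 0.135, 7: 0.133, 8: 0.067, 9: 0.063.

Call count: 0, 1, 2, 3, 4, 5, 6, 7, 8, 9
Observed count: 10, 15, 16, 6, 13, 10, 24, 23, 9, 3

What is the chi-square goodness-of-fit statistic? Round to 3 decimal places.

Expected counts E_i = n·p_i: 129×0.072 = 9.288, 129×0.143 = 18.447, 129×0.107 = 13.803, 129×0.108 = 13.932, 129×0.098 = 12.642, 129×0.074 = 9.546, 129×0.135 = 17.415, 129×0.133 = 17.157, 129×0.067 = 8.643, 129×0.063 = 8.127.
cat         O        E   (O−E)²/E
0          10    9.288     0.0546
1          15   18.447     0.6441
2          16   13.803     0.3497
3           6   13.932     4.5160
4          13   12.642     0.0101
5          10    9.546     0.0216
6          24   17.415     2.4899
7          23   17.157     1.9899
8           9    8.643     0.0147
9           3    8.127     3.2344
Sum = 13.325

13.325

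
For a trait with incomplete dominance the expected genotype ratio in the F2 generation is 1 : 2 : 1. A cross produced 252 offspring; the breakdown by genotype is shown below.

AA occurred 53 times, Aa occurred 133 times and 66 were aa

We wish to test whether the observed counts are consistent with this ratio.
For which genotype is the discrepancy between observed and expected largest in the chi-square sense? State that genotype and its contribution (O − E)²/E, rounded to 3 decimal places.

AA, 1.587

Ratio total = 4. Expected counts: 252×1/4 = 63, 252×2/4 = 126, 252×1/4 = 63.
χ² = (53−63)²/63 + (133−126)²/126 + (66−63)²/63
   = 1.5873 + 0.3889 + 0.1429
The largest term is for AA: 1.587.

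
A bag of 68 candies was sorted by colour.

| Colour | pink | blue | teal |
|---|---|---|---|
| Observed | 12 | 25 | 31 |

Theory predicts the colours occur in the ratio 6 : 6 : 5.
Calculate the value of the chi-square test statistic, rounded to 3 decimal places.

Ratio total = 17. Expected counts: 68×6/17 = 24, 68×6/17 = 24, 68×5/17 = 20.
pink: (12 − 24)²/24 = 144/24 = 6.0000
blue: (25 − 24)²/24 = 1/24 = 0.0417
teal: (31 − 20)²/20 = 121/20 = 6.0500
Sum = 12.092

12.092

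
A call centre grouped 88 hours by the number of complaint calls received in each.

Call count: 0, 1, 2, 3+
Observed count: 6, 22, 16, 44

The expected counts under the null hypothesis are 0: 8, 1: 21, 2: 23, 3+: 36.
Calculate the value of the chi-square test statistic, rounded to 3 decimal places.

4.456

0: (6 − 8)²/8 = 4/8 = 0.5000
1: (22 − 21)²/21 = 1/21 = 0.0476
2: (16 − 23)²/23 = 49/23 = 2.1304
3+: (44 − 36)²/36 = 64/36 = 1.7778
Sum = 4.456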